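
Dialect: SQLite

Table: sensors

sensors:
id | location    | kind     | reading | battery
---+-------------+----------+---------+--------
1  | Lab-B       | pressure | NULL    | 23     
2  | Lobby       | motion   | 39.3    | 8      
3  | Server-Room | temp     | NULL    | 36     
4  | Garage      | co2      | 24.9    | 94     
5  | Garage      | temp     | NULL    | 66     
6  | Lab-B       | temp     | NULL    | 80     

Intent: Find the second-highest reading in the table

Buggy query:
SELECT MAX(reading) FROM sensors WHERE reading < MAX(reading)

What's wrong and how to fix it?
Bug: MAX(reading) on the right of the comparison is an aggregate-in-WHERE error

Fix: Put the inner MAX in a scalar subquery

Corrected query:
SELECT MAX(reading) FROM sensors WHERE reading < (SELECT MAX(reading) FROM sensors)

Result:
MAX(reading)
------------
24.9        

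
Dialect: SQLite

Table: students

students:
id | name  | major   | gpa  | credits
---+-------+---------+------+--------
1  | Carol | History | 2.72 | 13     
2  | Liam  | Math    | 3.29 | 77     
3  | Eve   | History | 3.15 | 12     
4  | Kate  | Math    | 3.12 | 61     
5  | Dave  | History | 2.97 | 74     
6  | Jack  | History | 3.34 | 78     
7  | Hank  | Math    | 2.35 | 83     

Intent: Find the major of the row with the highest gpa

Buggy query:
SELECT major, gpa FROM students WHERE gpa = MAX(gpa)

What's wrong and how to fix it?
Bug: MAX(gpa) is an aggregate and cannot be used directly in WHERE

Fix: Use a subquery: WHERE gpa = (SELECT MAX(gpa) FROM students)

Corrected query:
SELECT major, gpa FROM students WHERE gpa = (SELECT MAX(gpa) FROM students)

Result:
major   | gpa 
--------+-----
History | 3.34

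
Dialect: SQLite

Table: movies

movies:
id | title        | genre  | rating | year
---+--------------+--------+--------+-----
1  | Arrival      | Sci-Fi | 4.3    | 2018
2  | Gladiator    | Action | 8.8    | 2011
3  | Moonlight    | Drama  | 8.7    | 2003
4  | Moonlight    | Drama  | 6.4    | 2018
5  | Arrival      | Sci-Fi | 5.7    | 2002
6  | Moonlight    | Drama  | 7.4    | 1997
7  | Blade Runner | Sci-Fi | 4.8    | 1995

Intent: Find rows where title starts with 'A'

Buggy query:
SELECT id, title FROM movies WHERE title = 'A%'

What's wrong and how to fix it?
Bug: Wildcards only work with LIKE; '=' treats '%' as a literal character

Fix: Use LIKE for wildcard pattern matching

Corrected query:
SELECT id, title FROM movies WHERE title LIKE 'A%'

Result:
id | title  
---+--------
1  | Arrival
5  | Arrival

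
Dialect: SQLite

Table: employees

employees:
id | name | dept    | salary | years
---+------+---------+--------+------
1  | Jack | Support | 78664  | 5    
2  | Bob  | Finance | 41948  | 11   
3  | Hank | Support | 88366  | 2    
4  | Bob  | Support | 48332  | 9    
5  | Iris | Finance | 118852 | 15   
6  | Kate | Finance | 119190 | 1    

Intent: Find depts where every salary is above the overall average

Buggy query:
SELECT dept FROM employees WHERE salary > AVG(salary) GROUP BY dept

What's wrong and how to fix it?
Bug: WHERE evaluates per row before aggregation, so AVG() is unavailable

Fix: Compute the overall average in a scalar subquery and compare each group's MIN against it in HAVING

Corrected query:
SELECT dept FROM employees GROUP BY dept HAVING MIN(salary) > (SELECT AVG(salary) FROM employees)

Result:
(no rows)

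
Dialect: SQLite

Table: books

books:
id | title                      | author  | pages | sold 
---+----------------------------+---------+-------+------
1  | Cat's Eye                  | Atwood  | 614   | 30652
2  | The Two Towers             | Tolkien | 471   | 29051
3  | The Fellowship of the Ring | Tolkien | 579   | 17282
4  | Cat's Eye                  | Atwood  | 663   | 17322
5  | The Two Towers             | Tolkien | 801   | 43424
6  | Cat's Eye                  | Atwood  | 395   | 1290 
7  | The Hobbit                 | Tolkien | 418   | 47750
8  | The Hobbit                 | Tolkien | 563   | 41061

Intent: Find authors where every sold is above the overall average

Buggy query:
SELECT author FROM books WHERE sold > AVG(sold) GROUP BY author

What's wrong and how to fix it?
Bug: WHERE evaluates per row before aggregation, so AVG() is unavailable

Fix: Use a subquery for AVG and a HAVING MIN(...) filter so the condition holds for every row in the group

Corrected query:
SELECT author FROM books GROUP BY author HAVING MIN(sold) > (SELECT AVG(sold) FROM books)

Result:
(no rows)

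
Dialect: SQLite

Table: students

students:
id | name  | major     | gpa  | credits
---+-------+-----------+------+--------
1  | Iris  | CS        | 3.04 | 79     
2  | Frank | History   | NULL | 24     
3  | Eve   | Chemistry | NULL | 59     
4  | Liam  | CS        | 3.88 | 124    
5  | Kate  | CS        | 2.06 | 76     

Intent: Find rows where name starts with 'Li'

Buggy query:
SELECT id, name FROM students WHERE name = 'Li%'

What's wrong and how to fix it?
Bug: '=' compares the literal string including the % character; pattern matching needs LIKE

Fix: Use LIKE for wildcard pattern matching

Corrected query:
SELECT id, name FROM students WHERE name LIKE 'Li%'

Result:
id | name
---+-----
4  | Liam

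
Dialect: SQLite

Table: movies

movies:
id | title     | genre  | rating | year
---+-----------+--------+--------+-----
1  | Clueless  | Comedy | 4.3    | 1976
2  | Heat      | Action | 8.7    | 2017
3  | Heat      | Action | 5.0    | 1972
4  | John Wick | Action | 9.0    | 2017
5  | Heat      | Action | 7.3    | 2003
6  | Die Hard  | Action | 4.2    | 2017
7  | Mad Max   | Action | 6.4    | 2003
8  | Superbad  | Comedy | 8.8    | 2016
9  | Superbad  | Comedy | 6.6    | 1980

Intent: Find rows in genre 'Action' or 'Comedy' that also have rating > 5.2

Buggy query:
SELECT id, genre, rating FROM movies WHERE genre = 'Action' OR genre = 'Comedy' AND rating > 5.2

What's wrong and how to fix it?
Bug: Without parentheses, AND is evaluated before OR, so the rating filter only applies to the 'Comedy' branch

Fix: Group the OR with parentheses (or use IN), then AND the threshold

Corrected query:
SELECT id, genre, rating FROM movies WHERE (genre = 'Action' OR genre = 'Comedy') AND rating > 5.2

Result:
id | genre  | rating
---+--------+-------
2  | Action | 8.7   
4  | Action | 9     
5  | Action | 7.3   
7  | Action | 6.4   
8  | Comedy | 8.8   
9  | Comedy | 6.6   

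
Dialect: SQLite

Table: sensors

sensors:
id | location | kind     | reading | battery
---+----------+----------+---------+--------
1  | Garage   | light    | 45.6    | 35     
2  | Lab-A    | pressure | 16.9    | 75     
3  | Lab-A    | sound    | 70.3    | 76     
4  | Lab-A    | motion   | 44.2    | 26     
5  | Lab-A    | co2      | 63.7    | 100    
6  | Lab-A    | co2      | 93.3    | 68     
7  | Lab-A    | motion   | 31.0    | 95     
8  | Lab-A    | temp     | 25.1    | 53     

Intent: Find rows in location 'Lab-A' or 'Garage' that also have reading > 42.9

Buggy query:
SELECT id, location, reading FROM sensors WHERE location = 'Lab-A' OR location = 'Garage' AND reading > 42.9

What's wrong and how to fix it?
Bug: AND binds tighter than OR, so this parses as location = 'Lab-A' OR (location = 'Garage' AND reading > 42.9)

Fix: Group the OR with parentheses (or use IN), then AND the threshold

Corrected query:
SELECT id, location, reading FROM sensors WHERE (location = 'Lab-A' OR location = 'Garage') AND reading > 42.9

Result:
id | location | reading
---+----------+--------
1  | Garage   | 45.6   
3  | Lab-A    | 70.3   
4  | Lab-A    | 44.2   
5  | Lab-A    | 63.7   
6  | Lab-A    | 93.3   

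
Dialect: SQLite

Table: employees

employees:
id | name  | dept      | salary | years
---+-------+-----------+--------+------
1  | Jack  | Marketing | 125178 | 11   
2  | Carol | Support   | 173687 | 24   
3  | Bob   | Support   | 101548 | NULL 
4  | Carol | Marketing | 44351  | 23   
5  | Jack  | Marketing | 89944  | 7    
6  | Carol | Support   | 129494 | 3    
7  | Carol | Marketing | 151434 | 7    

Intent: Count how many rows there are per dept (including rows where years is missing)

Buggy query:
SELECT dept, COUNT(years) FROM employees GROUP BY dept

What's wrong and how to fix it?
Bug: COUNT(years) skips NULLs, so groups with missing years are undercounted

Fix: Use COUNT(*) to count all rows regardless of NULL

Corrected query:
SELECT dept, COUNT(*) FROM employees GROUP BY dept

Result:
dept      | COUNT(*)
----------+---------
Marketing | 4       
Support   | 3       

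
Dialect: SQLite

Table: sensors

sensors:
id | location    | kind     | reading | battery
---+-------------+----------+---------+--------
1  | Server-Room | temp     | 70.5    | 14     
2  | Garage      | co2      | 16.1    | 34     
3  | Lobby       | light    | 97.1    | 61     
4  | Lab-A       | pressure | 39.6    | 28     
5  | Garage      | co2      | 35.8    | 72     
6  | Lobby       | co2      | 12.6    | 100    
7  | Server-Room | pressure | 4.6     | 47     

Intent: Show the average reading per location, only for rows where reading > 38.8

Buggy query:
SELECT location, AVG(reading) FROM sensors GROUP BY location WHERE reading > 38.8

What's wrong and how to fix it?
Bug: Row-level WHERE must come before GROUP BY in the clause order

Fix: Move the WHERE clause before GROUP BY

Corrected query:
SELECT location, AVG(reading) FROM sensors WHERE reading > 38.8 GROUP BY location

Result:
location    | AVG(reading)
------------+-------------
Lab-A       | 39.6        
Lobby       | 97.1        
Server-Room | 70.5        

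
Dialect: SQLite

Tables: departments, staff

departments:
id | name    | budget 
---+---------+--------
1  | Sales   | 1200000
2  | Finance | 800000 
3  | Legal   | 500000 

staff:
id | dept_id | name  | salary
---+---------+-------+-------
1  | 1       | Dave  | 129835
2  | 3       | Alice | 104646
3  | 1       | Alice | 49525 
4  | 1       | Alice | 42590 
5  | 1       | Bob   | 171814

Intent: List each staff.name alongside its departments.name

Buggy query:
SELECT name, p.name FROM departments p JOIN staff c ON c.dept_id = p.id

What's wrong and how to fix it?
Bug: Both tables have a 'name' column; the unqualified reference is ambiguous

Fix: Qualify the column with its table alias (c.name)

Corrected query:
SELECT c.name, p.name FROM departments p JOIN staff c ON c.dept_id = p.id

Result:
name  | name 
------+------
Dave  | Sales
Alice | Legal
Alice | Sales
Alice | Sales
Bob   | Sales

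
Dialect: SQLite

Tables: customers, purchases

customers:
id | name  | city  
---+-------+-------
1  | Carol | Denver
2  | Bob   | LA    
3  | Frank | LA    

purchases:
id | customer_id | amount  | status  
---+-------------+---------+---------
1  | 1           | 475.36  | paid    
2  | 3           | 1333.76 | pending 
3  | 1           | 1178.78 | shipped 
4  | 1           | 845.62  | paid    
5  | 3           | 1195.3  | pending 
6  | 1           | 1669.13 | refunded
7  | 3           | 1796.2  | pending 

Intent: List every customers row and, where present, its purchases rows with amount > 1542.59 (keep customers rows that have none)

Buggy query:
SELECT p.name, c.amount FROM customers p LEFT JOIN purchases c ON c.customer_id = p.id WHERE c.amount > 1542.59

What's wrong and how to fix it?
Bug: A WHERE condition on the right-hand table after LEFT JOIN drops unmatched parents

Fix: Move the right-table condition into the ON clause so unmatched parents are kept

Corrected query:
SELECT p.name, c.amount FROM customers p LEFT JOIN purchases c ON c.customer_id = p.id AND c.amount > 1542.59

Result:
name  | amount 
------+--------
Carol | 1669.13
Bob   | NULL   
Frank | 1796.2 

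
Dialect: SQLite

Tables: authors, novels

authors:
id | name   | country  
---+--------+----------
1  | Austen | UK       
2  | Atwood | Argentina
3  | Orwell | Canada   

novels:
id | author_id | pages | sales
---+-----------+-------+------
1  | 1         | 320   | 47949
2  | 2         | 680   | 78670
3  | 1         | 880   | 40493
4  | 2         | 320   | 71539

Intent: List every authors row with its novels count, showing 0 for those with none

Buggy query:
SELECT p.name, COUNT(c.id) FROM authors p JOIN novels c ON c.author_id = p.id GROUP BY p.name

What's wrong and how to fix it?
Bug: INNER JOIN drops authors rows that have no matching novels rows

Fix: Use LEFT JOIN so parents without children still appear (COUNT(c.id) gives 0)

Corrected query:
SELECT p.name, COUNT(c.id) FROM authors p LEFT JOIN novels c ON c.author_id = p.id GROUP BY p.name

Result:
name   | COUNT(c.id)
-------+------------
Atwood | 2          
Austen | 2          
Orwell | 0          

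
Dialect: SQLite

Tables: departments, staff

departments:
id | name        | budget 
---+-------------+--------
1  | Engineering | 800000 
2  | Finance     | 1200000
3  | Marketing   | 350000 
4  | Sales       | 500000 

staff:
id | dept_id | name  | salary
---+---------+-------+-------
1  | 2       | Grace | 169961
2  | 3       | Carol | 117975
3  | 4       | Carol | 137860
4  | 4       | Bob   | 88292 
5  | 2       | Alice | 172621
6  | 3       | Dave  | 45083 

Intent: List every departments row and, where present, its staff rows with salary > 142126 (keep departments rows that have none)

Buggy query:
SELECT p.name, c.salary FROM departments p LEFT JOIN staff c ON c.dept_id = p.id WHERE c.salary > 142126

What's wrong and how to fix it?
Bug: Filtering c.salary in WHERE discards the NULL rows produced by LEFT JOIN, turning it into an inner join

Fix: Move the right-table condition into the ON clause so unmatched parents are kept

Corrected query:
SELECT p.name, c.salary FROM departments p LEFT JOIN staff c ON c.dept_id = p.id AND c.salary > 142126

Result:
name        | salary
------------+-------
Engineering | NULL  
Finance     | 169961
Finance     | 172621
Marketing   | NULL  
Sales       | NULL  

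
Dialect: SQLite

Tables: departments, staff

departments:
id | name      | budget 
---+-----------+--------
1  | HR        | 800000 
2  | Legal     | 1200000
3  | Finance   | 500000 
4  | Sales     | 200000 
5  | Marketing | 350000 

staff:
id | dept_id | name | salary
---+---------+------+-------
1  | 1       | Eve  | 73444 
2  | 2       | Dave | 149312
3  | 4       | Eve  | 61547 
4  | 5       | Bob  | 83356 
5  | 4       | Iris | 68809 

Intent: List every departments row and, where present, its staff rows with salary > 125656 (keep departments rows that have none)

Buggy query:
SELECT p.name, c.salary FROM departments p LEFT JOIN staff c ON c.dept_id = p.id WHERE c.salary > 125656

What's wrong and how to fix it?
Bug: Filtering c.salary in WHERE discards the NULL rows produced by LEFT JOIN, turning it into an inner join

Fix: Put 'c.salary > 125656' in the JOIN's ON clause instead of WHERE

Corrected query:
SELECT p.name, c.salary FROM departments p LEFT JOIN staff c ON c.dept_id = p.id AND c.salary > 125656

Result:
name      | salary
----------+-------
HR        | NULL  
Legal     | 149312
Finance   | NULL  
Sales     | NULL  
Marketing | NULL  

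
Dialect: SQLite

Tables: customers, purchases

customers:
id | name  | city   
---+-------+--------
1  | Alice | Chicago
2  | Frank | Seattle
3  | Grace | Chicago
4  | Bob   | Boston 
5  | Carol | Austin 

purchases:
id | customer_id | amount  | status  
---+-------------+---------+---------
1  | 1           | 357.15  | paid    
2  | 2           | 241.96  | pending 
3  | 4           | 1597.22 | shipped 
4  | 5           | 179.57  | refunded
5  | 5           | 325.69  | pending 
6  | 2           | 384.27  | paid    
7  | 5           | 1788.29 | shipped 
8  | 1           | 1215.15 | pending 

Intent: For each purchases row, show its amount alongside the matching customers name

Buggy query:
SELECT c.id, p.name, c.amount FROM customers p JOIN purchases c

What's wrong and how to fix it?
Bug: Missing join condition: each purchases row is matched to all customers rows instead of just its own

Fix: Specify the join condition linking the foreign key to the parent id

Corrected query:
SELECT c.id, p.name, c.amount FROM customers p JOIN purchases c ON c.customer_id = p.id

Result:
id | name  | amount 
---+-------+--------
1  | Alice | 357.15 
2  | Frank | 241.96 
3  | Bob   | 1597.22
4  | Carol | 179.57 
5  | Carol | 325.69 
6  | Frank | 384.27 
7  | Carol | 1788.29
8  | Alice | 1215.15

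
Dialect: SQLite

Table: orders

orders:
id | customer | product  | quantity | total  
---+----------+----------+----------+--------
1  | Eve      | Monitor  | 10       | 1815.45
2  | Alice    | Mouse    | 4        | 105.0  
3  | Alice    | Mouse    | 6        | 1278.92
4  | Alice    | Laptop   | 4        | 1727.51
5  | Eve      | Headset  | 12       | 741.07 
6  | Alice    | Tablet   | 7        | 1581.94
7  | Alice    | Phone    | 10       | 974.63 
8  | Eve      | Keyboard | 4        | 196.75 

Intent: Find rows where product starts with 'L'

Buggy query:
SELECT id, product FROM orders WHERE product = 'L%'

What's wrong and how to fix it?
Bug: Wildcards only work with LIKE; '=' treats '%' as a literal character

Fix: Use LIKE for wildcard pattern matching

Corrected query:
SELECT id, product FROM orders WHERE product LIKE 'L%'

Result:
id | product
---+--------
4  | Laptop 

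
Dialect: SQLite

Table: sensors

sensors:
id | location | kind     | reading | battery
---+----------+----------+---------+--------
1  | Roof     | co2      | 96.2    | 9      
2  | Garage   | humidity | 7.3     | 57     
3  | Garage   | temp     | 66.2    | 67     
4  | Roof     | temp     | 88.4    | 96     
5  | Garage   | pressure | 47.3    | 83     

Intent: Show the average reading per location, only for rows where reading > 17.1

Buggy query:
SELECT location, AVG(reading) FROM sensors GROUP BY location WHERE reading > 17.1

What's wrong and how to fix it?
Bug: Row-level WHERE must come before GROUP BY in the clause order

Fix: Move the WHERE clause before GROUP BY

Corrected query:
SELECT location, AVG(reading) FROM sensors WHERE reading > 17.1 GROUP BY location

Result:
location | AVG(reading)
---------+-------------
Garage   | 56.75       
Roof     | 92.3        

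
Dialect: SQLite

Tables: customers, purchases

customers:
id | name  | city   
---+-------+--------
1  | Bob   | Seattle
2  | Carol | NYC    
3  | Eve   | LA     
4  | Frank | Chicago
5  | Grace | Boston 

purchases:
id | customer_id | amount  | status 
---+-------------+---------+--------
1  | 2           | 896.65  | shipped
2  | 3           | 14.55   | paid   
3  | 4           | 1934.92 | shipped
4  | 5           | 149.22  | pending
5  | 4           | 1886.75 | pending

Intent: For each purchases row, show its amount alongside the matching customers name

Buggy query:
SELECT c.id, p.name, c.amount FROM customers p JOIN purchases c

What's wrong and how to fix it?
Bug: JOIN with no ON clause produces a cartesian product; every purchases row pairs with every customers row

Fix: Specify the join condition linking the foreign key to the parent id

Corrected query:
SELECT c.id, p.name, c.amount FROM customers p JOIN purchases c ON c.customer_id = p.id

Result:
id | name  | amount 
---+-------+--------
1  | Carol | 896.65 
2  | Eve   | 14.55  
3  | Frank | 1934.92
4  | Grace | 149.22 
5  | Frank | 1886.75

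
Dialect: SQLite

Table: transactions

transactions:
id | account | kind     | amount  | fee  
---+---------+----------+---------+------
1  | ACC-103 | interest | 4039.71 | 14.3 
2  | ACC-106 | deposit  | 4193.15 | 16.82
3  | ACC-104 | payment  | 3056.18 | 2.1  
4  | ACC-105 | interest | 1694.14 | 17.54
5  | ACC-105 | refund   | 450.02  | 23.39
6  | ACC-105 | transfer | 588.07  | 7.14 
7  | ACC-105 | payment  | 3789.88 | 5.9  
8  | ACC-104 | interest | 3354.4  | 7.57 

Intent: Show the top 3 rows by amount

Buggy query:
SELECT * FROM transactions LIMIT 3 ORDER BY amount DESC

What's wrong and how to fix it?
Bug: LIMIT must come after ORDER BY

Fix: Sort with ORDER BY, then apply LIMIT

Corrected query:
SELECT * FROM transactions ORDER BY amount DESC LIMIT 3

Result:
id | account | kind     | amount  | fee  
---+---------+----------+---------+------
2  | ACC-106 | deposit  | 4193.15 | 16.82
1  | ACC-103 | interest | 4039.71 | 14.3 
7  | ACC-105 | payment  | 3789.88 | 5.9  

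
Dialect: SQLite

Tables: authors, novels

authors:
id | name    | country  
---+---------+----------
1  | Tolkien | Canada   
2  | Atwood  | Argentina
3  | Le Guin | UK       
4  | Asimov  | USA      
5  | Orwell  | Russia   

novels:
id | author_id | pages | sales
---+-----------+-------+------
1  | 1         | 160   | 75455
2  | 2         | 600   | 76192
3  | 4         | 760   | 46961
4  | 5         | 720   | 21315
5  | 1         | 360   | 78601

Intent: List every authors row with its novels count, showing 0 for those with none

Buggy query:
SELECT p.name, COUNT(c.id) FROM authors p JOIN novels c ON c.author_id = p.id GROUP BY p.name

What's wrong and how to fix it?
Bug: An inner join excludes parents with zero children

Fix: Switch to LEFT JOIN to retain unmatched parent rows

Corrected query:
SELECT p.name, COUNT(c.id) FROM authors p LEFT JOIN novels c ON c.author_id = p.id GROUP BY p.name

Result:
name    | COUNT(c.id)
--------+------------
Asimov  | 1          
Atwood  | 1          
Le Guin | 0          
Orwell  | 1          
Tolkien | 2          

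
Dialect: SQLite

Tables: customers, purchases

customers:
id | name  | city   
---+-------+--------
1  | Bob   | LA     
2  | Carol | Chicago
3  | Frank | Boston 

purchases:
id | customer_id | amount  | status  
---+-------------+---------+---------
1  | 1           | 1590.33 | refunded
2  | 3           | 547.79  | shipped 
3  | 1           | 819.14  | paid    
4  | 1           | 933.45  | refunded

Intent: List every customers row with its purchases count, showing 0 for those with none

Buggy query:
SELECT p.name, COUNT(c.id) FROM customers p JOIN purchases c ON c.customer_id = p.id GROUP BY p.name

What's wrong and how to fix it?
Bug: INNER JOIN drops customers rows that have no matching purchases rows

Fix: Use LEFT JOIN so parents without children still appear (COUNT(c.id) gives 0)

Corrected query:
SELECT p.name, COUNT(c.id) FROM customers p LEFT JOIN purchases c ON c.customer_id = p.id GROUP BY p.name

Result:
name  | COUNT(c.id)
------+------------
Bob   | 3          
Carol | 0          
Frank | 1          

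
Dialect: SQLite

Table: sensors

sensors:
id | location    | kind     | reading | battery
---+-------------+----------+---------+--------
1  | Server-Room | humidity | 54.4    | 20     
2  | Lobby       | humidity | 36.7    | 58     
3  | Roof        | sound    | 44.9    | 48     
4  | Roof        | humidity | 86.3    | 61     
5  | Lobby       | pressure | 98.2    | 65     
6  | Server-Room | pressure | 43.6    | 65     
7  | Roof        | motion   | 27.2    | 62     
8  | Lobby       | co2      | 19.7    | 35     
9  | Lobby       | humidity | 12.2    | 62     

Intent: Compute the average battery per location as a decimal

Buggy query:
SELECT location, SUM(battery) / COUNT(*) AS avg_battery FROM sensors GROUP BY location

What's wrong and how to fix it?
Bug: SUM(battery) and COUNT(*) are both integers; the division truncates the fractional part

Fix: Cast one side to REAL so the division keeps the fractional part

Corrected query:
SELECT location, SUM(battery) * 1.0 / COUNT(*) AS avg_battery FROM sensors GROUP BY location

Result:
location    | avg_battery
------------+------------
Lobby       | 55         
Roof        | 57         
Server-Room | 42.5       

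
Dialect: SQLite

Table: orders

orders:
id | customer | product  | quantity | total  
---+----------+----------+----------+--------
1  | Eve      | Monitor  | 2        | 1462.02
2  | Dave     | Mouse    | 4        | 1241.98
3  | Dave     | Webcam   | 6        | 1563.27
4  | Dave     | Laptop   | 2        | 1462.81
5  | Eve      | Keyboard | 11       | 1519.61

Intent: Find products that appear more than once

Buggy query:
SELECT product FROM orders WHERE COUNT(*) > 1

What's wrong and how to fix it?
Bug: COUNT(*) is an aggregate and cannot be used in WHERE

Fix: GROUP BY product, then filter groups with HAVING COUNT(*) > 1

Corrected query:
SELECT product FROM orders GROUP BY product HAVING COUNT(*) > 1

Result:
(no rows)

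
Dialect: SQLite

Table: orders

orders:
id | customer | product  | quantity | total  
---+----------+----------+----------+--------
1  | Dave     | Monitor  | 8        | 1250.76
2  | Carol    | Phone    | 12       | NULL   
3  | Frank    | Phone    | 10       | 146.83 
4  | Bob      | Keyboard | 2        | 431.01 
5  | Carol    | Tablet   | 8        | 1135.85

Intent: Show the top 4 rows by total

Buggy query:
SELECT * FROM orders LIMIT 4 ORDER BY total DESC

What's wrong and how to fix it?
Bug: ORDER BY cannot follow LIMIT; LIMIT is the final clause

Fix: Swap the clauses: ORDER BY first, then LIMIT

Corrected query:
SELECT * FROM orders ORDER BY total DESC LIMIT 4

Result:
id | customer | product  | quantity | total  
---+----------+----------+----------+--------
1  | Dave     | Monitor  | 8        | 1250.76
5  | Carol    | Tablet   | 8        | 1135.85
4  | Bob      | Keyboard | 2        | 431.01 
3  | Frank    | Phone    | 10       | 146.83 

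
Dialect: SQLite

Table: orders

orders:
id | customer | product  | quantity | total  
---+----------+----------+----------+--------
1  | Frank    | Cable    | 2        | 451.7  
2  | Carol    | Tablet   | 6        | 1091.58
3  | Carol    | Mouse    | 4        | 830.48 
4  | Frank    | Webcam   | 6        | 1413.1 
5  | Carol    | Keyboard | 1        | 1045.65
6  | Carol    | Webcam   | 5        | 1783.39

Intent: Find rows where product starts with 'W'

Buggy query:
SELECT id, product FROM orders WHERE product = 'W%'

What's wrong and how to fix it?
Bug: '=' compares the literal string including the % character; pattern matching needs LIKE

Fix: Use LIKE for wildcard pattern matching

Corrected query:
SELECT id, product FROM orders WHERE product LIKE 'W%'

Result:
id | product
---+--------
4  | Webcam 
6  | Webcam 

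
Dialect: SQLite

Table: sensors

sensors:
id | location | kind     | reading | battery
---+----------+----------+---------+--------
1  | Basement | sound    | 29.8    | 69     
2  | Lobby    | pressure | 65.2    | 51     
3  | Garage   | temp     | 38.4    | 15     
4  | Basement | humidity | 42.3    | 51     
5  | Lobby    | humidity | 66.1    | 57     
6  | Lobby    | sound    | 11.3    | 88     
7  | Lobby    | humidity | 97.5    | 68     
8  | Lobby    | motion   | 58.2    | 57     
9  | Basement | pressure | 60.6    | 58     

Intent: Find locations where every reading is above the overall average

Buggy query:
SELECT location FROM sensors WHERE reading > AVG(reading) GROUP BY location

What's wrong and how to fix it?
Bug: WHERE evaluates per row before aggregation, so AVG() is unavailable

Fix: Use a subquery for AVG and a HAVING MIN(...) filter so the condition holds for every row in the group

Corrected query:
SELECT location FROM sensors GROUP BY location HAVING MIN(reading) > (SELECT AVG(reading) FROM sensors)

Result:
(no rows)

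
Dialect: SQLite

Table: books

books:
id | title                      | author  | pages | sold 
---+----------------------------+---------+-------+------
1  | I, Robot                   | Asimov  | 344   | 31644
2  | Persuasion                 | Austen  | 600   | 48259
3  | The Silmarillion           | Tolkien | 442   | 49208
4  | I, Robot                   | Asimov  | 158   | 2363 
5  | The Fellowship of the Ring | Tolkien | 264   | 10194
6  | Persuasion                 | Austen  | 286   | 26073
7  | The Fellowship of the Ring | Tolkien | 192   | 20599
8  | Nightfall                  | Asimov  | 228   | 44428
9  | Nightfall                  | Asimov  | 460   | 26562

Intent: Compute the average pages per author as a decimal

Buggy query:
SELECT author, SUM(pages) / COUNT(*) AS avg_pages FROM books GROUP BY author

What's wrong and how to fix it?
Bug: Both operands are integers, so '/' performs integer division and truncates

Fix: Cast one side to REAL so the division keeps the fractional part

Corrected query:
SELECT author, SUM(pages) * 1.0 / COUNT(*) AS avg_pages FROM books GROUP BY author

Result:
author  | avg_pages 
--------+-----------
Asimov  | 297.5     
Austen  | 443       
Tolkien | 299.333333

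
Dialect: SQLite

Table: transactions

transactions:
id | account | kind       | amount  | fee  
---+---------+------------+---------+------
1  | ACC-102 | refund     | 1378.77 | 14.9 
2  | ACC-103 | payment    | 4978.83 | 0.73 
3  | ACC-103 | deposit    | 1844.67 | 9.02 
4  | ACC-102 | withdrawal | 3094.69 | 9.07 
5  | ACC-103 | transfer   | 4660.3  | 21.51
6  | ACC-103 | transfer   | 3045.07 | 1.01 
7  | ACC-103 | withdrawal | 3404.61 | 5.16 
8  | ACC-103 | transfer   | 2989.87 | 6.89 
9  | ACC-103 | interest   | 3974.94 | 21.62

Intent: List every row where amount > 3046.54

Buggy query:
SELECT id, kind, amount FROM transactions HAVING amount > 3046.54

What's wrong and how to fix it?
Bug: HAVING filters the output of aggregation, but this query has no GROUP BY and no aggregate functions, so SQLite rejects it (HAVING clause on a non-aggregate query); the condition here is per row

Fix: Use WHERE for row-level filtering

Corrected query:
SELECT id, kind, amount FROM transactions WHERE amount > 3046.54

Result:
id | kind       | amount 
---+------------+--------
2  | payment    | 4978.83
4  | withdrawal | 3094.69
5  | transfer   | 4660.3 
7  | withdrawal | 3404.61
9  | interest   | 3974.94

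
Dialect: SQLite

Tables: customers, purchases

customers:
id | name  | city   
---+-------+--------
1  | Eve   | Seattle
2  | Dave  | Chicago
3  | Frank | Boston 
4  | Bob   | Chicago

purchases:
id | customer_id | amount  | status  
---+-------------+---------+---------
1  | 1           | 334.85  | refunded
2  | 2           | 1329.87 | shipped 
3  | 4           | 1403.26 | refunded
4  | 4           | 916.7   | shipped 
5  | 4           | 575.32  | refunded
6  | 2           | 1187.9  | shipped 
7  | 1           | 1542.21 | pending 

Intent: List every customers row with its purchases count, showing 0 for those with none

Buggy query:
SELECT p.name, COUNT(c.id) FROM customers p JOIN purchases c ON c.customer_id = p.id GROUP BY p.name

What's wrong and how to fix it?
Bug: INNER JOIN drops customers rows that have no matching purchases rows

Fix: Switch to LEFT JOIN to retain unmatched parent rows

Corrected query:
SELECT p.name, COUNT(c.id) FROM customers p LEFT JOIN purchases c ON c.customer_id = p.id GROUP BY p.name

Result:
name  | COUNT(c.id)
------+------------
Bob   | 3          
Dave  | 2          
Eve   | 2          
Frank | 0          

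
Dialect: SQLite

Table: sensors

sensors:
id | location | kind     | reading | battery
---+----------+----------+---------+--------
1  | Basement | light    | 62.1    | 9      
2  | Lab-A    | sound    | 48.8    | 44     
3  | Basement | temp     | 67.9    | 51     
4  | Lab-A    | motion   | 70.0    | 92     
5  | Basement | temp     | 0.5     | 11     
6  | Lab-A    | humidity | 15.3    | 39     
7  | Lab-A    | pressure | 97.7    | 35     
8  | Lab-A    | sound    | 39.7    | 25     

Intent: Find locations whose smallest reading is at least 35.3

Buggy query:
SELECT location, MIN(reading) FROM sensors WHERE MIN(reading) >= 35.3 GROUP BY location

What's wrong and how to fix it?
Bug: MIN() in WHERE is a misuse of aggregate

Fix: Replace WHERE with HAVING after the GROUP BY

Corrected query:
SELECT location, MIN(reading) FROM sensors GROUP BY location HAVING MIN(reading) >= 35.3

Result:
(no rows)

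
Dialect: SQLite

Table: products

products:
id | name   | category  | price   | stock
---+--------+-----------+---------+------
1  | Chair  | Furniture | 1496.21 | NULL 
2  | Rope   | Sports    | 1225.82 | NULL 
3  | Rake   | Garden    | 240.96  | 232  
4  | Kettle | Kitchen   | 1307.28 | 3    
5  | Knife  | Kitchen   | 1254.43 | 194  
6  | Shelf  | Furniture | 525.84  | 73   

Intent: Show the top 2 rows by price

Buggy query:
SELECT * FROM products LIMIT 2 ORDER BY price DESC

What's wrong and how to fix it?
Bug: ORDER BY cannot follow LIMIT; LIMIT is the final clause

Fix: Sort with ORDER BY, then apply LIMIT

Corrected query:
SELECT * FROM products ORDER BY price DESC LIMIT 2

Result:
id | name   | category  | price   | stock
---+--------+-----------+---------+------
1  | Chair  | Furniture | 1496.21 | NULL 
4  | Kettle | Kitchen   | 1307.28 | 3    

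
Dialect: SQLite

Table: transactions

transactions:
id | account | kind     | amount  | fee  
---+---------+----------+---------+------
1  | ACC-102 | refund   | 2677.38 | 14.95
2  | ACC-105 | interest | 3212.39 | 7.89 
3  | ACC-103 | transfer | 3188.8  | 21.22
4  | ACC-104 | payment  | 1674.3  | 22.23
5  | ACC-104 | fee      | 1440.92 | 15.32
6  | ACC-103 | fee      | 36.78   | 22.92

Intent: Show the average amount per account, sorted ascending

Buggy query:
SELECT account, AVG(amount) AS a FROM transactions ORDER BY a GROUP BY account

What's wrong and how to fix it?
Bug: GROUP BY must precede ORDER BY

Fix: Reorder: SELECT … FROM … GROUP BY … ORDER BY …

Corrected query:
SELECT account, AVG(amount) AS a FROM transactions GROUP BY account ORDER BY a

Result:
account | a      
--------+--------
ACC-104 | 1557.61
ACC-103 | 1612.79
ACC-102 | 2677.38
ACC-105 | 3212.39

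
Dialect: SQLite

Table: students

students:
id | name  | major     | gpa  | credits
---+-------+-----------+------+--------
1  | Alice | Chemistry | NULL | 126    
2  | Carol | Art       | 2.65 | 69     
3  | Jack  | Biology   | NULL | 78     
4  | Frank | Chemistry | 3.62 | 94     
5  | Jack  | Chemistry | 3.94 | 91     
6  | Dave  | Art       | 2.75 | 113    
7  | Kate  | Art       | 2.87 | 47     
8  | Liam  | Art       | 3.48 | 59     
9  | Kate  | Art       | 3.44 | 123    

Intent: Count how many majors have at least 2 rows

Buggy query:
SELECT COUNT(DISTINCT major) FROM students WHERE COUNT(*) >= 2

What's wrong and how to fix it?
Bug: COUNT(*) cannot appear in WHERE; the per-group count doesn't exist yet

Fix: Use a subquery that GROUPs and filters with HAVING, then count its rows

Corrected query:
SELECT COUNT(*) FROM (SELECT major FROM students GROUP BY major HAVING COUNT(*) >= 2)

Result:
COUNT(*)
--------
2       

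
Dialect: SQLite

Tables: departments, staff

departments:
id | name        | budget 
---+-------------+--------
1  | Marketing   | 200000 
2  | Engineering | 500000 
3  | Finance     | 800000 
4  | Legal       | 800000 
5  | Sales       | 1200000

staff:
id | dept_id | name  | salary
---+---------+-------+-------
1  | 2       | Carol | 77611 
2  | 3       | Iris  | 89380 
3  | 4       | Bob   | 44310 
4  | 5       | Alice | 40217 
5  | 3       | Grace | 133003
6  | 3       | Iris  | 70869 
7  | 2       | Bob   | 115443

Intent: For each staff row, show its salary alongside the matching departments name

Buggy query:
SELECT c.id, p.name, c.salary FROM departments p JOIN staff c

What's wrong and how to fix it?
Bug: Missing join condition: each staff row is matched to all departments rows instead of just its own

Fix: Specify the join condition linking the foreign key to the parent id

Corrected query:
SELECT c.id, p.name, c.salary FROM departments p JOIN staff c ON c.dept_id = p.id

Result:
id | name        | salary
---+-------------+-------
1  | Engineering | 77611 
2  | Finance     | 89380 
3  | Legal       | 44310 
4  | Sales       | 40217 
5  | Finance     | 133003
6  | Finance     | 70869 
7  | Engineering | 115443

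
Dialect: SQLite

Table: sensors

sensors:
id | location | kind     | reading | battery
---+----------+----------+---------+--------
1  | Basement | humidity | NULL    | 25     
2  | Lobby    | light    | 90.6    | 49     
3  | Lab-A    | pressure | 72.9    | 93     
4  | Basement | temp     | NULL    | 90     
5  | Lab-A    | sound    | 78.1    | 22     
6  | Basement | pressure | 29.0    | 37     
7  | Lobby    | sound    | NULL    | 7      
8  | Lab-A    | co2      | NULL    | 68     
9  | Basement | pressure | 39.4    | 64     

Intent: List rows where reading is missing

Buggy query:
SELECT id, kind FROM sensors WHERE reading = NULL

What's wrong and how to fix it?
Bug: '= NULL' is always unknown in SQL three-valued logic, so no rows match

Fix: Replace '= NULL' with 'IS NULL'

Corrected query:
SELECT id, kind FROM sensors WHERE reading IS NULL

Result:
id | kind    
---+---------
1  | humidity
4  | temp    
7  | sound   
8  | co2     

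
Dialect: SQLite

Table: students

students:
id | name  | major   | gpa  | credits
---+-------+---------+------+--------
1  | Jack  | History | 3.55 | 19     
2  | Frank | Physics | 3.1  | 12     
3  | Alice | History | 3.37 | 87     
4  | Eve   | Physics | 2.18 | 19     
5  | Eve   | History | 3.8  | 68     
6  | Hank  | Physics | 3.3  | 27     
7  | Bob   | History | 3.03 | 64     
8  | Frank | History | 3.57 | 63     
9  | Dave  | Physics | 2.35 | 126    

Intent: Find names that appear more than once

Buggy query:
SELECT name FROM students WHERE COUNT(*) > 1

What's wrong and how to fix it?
Bug: COUNT(*) is an aggregate and cannot be used in WHERE

Fix: GROUP BY name, then filter groups with HAVING COUNT(*) > 1

Corrected query:
SELECT name FROM students GROUP BY name HAVING COUNT(*) > 1

Result:
name 
-----
Eve  
Frank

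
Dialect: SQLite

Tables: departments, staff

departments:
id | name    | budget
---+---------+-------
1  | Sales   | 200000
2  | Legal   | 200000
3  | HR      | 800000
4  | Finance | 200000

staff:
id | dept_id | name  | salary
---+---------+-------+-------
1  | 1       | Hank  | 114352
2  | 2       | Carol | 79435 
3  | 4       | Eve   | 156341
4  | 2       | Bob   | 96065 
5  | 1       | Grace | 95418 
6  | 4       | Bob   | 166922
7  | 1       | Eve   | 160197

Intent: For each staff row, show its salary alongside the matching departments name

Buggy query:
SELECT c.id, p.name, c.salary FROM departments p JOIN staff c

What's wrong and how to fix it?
Bug: JOIN with no ON clause produces a cartesian product; every staff row pairs with every departments row

Fix: Add ON c.dept_id = p.id to the JOIN

Corrected query:
SELECT c.id, p.name, c.salary FROM departments p JOIN staff c ON c.dept_id = p.id

Result:
id | name    | salary
---+---------+-------
1  | Sales   | 114352
2  | Legal   | 79435 
3  | Finance | 156341
4  | Legal   | 96065 
5  | Sales   | 95418 
6  | Finance | 166922
7  | Sales   | 160197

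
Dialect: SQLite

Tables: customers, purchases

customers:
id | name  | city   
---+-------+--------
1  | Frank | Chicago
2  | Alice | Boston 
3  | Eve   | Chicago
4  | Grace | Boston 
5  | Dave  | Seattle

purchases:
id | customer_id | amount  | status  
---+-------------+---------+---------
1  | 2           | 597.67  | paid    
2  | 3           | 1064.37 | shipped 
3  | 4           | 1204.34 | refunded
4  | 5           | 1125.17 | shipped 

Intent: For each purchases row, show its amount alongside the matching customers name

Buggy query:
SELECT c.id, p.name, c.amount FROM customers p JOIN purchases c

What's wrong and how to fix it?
Bug: Missing join condition: each purchases row is matched to all customers rows instead of just its own

Fix: Add ON c.customer_id = p.id to the JOIN

Corrected query:
SELECT c.id, p.name, c.amount FROM customers p JOIN purchases c ON c.customer_id = p.id

Result:
id | name  | amount 
---+-------+--------
1  | Alice | 597.67 
2  | Eve   | 1064.37
3  | Grace | 1204.34
4  | Dave  | 1125.17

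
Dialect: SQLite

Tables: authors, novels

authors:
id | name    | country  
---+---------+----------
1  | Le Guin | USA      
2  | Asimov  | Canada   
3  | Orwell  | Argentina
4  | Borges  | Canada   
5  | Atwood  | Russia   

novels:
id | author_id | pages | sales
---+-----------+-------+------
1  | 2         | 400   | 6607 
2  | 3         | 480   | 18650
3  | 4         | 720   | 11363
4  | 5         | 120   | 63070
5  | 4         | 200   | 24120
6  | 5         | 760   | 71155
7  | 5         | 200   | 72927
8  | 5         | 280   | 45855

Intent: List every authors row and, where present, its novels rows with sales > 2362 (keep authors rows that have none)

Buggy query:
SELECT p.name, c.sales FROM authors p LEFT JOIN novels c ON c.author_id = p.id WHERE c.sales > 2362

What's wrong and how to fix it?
Bug: A WHERE condition on the right-hand table after LEFT JOIN drops unmatched parents

Fix: Put 'c.sales > 2362' in the JOIN's ON clause instead of WHERE

Corrected query:
SELECT p.name, c.sales FROM authors p LEFT JOIN novels c ON c.author_id = p.id AND c.sales > 2362

Result:
name    | sales
--------+------
Le Guin | NULL 
Asimov  | 6607 
Orwell  | 18650
Borges  | 11363
Borges  | 24120
Atwood  | 45855
Atwood  | 63070
Atwood  | 71155
Atwood  | 72927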